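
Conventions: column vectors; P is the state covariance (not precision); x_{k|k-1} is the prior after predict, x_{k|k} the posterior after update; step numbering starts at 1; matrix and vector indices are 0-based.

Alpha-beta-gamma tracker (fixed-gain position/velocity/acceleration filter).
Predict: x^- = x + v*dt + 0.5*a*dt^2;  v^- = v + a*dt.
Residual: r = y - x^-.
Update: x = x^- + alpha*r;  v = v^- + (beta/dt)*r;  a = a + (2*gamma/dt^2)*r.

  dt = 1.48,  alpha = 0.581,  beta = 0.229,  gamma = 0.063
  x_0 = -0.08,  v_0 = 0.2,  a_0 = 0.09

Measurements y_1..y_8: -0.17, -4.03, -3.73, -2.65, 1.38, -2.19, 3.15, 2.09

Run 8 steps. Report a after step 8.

step 1: x_pred=0.3146  r=-0.4846  x^+=0.0330  v^+=0.2582  a^+=0.0621
step 2: x_pred=0.4832  r=-4.5132  x^+=-2.1390  v^+=-0.3482  a^+=-0.1975
step 3: x_pred=-2.8705  r=-0.8595  x^+=-3.3699  v^+=-0.7734  a^+=-0.2469
step 4: x_pred=-4.7850  r=2.1350  x^+=-3.5446  v^+=-0.8086  a^+=-0.1241
step 5: x_pred=-4.8772  r=6.2572  x^+=-1.2417  v^+=-0.0241  a^+=0.2358
step 6: x_pred=-1.0191  r=-1.1709  x^+=-1.6994  v^+=0.1438  a^+=0.1685
step 7: x_pred=-1.3021  r=4.4521  x^+=1.2846  v^+=1.0820  a^+=0.4246
step 8: x_pred=3.3508  r=-1.2608  x^+=2.6183  v^+=1.5152  a^+=0.3520

a_post = 0.3520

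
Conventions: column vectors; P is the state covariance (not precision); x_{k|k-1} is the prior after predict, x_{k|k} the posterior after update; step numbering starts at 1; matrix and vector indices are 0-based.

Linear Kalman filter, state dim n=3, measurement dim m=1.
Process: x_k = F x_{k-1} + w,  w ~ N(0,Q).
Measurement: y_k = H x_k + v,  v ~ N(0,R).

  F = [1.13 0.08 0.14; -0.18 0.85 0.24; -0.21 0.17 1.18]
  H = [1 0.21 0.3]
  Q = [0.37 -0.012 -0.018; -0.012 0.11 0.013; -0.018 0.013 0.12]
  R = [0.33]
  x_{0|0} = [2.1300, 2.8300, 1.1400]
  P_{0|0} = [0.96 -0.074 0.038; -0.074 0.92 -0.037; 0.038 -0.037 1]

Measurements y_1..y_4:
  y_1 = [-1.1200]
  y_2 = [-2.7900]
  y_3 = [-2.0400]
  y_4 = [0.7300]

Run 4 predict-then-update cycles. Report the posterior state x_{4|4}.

step 1: x^-=[2.7929, 2.2957, 1.3790]  P^-=[1.6191 -0.1769 -0.0359; -0.1769 0.8677 0.4323; -0.0359 0.4323 1.5529]  S=[2.0858]  K=[0.7533; 0.0647; 0.2497]  nu=[-4.8087]  x^+=[-0.8294, 1.9844, 0.1784]  P^+=[0.4355 -0.2786 -0.4282; -0.2786 0.8589 0.3986; -0.4282 0.3986 1.4229]
step 2: x^-=[-0.7535, 1.8789, 0.7220]  P^-=[0.7826 -0.3082 -0.4347; -0.3082 1.1115 1.1434; -0.4347 1.1434 2.5373]  S=[1.1438]  K=[0.5136; 0.2345; 0.4954]  nu=[-2.6476]  x^+=[-2.1134, 1.2580, -0.5895]  P^+=[0.4809 -0.4460 -0.7257; -0.4460 1.0486 1.0105; -0.7257 1.0105 2.2566]
step 3: x^-=[-2.3701, 1.3082, -0.0380]  P^-=[0.7473 -0.4235 -0.6501; -0.4235 1.6246 2.1605; -0.6501 2.1605 4.1105]  S=[1.2232]  K=[0.3788; 0.4626; 0.8475]  nu=[0.0668]  x^+=[-2.3448, 1.3391, 0.0186]  P^+=[0.5718 -0.6378 -1.0429; -0.6378 1.3629 1.6809; -1.0429 1.6809 3.2318]
step 4: x^-=[-2.5399, 1.5648, 0.7420]  P^-=[0.7646 -0.5547 -0.8743; -0.5547 2.2705 3.3088; -0.8743 3.3088 5.9214]  S=[1.3870]  K=[0.2782; 0.6595; 1.1514]  nu=[2.7187]  x^+=[-1.7837, 3.3577, 3.8723]  P^+=[0.6573 -0.8092 -1.3185; -0.8092 1.6672 2.2556; -1.3185 2.2556 4.0826]

x_post = [-1.7837, 3.3577, 3.8723]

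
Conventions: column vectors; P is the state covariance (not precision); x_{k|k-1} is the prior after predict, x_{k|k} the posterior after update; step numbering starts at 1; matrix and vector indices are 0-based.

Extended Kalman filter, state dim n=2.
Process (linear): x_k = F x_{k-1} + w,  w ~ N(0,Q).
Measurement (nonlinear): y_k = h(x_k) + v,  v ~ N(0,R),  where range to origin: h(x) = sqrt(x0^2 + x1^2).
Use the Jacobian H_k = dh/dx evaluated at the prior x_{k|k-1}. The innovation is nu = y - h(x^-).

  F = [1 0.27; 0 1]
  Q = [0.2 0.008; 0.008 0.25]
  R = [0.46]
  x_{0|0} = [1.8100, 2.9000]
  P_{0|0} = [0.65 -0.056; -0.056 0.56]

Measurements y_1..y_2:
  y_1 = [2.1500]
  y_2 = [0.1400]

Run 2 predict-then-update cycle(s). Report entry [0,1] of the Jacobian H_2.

H_jac[0,1] = 0.6613

step 1: x^-=[2.5930, 2.9000]  P^-=[0.8606 0.1032; 0.1032 0.8100]  H_jac=[0.6665 0.7455]  S=[1.3950]  K=[0.4663; 0.4821]  nu=[-1.7402]  x^+=[1.7815, 2.0610]  P^+=[0.5572 -0.2105; -0.2105 0.4857]
step 2: x^-=[2.3379, 2.0610]  P^-=[0.6790 -0.0713; -0.0713 0.7357]  H_jac=[0.7501 0.6613]  S=[1.0930]  K=[0.4228; 0.3961]  nu=[-2.9767]  x^+=[1.0793, 0.8818]  P^+=[0.4836 -0.2544; -0.2544 0.5642]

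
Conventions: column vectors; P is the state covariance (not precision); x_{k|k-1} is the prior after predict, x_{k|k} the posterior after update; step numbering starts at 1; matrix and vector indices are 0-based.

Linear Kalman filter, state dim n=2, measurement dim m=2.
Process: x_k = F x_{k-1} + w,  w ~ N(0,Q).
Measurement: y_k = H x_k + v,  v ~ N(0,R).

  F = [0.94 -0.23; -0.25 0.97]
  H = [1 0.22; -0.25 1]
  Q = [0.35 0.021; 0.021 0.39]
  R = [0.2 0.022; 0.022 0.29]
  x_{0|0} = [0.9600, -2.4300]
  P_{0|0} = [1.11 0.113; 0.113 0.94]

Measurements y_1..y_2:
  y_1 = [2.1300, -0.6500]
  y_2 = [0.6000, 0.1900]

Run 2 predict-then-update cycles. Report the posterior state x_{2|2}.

x_post = [0.8905, -0.0679]

step 1: x^-=[1.4613, -2.5971]  P^-=[1.3317 -0.3400; -0.3400 1.2890]  S=[1.4444 -0.3487; -0.3487 1.8323]  K=[0.8191 -0.2114; 0.1488 0.7782]  nu=[1.2401, 2.3124]  x^+=[1.9882, -0.6131]  P^+=[0.1599 -0.0033; -0.0033 0.2281]
step 2: x^-=[2.0099, -1.0917]  P^-=[0.5048 -0.0707; -0.0707 0.6162]  S=[0.7035 -0.0354; -0.0354 0.9731]  K=[0.6865 -0.1773; 0.1253 0.6560]  nu=[-1.1697, 1.7842]  x^+=[0.8905, -0.0679]  P^+=[0.1340 -0.0028; -0.0028 0.1923]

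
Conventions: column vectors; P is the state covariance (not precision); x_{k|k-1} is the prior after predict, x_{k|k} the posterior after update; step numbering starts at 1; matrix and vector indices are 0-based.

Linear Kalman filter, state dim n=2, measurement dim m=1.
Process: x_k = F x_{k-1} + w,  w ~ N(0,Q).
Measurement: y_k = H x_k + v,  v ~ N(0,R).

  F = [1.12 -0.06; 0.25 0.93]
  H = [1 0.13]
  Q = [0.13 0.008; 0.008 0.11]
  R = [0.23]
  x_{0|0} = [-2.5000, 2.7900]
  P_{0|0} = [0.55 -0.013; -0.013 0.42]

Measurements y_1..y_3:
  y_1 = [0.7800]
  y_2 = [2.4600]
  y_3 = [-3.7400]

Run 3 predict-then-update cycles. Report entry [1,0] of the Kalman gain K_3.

K[1,0] = 0.0961

step 1: x^-=[-2.9674, 1.9697]  P^-=[0.8232 0.1252; 0.1252 0.5016]  S=[1.0942]  K=[0.7672; 0.1740]  nu=[3.4913]  x^+=[-0.2889, 2.5773]  P^+=[0.1792 -0.0209; -0.0209 0.4684]
step 2: x^-=[-0.4782, 2.3247]  P^-=[0.3592 0.0106; 0.0106 0.5167]  S=[0.6007]  K=[0.6003; 0.1295]  nu=[2.6360]  x^+=[1.1042, 2.6659]  P^+=[0.1428 -0.0361; -0.0361 0.5066]
step 3: x^-=[1.0767, 2.7553]  P^-=[0.3158 -0.0173; -0.0173 0.5403]  S=[0.5504]  K=[0.5696; 0.0961]  nu=[-5.1749]  x^+=[-1.8709, 2.2579]  P^+=[0.1372 -0.0475; -0.0475 0.5352]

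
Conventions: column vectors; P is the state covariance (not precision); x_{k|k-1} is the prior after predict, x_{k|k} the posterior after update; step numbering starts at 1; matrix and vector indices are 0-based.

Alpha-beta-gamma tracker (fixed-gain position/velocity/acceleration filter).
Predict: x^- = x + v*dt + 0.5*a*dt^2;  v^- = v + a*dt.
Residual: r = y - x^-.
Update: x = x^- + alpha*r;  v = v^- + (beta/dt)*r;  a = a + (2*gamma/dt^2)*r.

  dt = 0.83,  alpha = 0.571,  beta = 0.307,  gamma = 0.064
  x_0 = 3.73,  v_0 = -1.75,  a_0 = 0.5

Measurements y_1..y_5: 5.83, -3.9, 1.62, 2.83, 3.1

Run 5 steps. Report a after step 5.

a_post = 1.2134

step 1: x_pred=2.4497  r=3.3803  x^+=4.3799  v^+=-0.0847  a^+=1.1281
step 2: x_pred=4.6981  r=-8.5981  x^+=-0.2114  v^+=-2.3287  a^+=-0.4695
step 3: x_pred=-2.3059  r=3.9259  x^+=-0.0642  v^+=-1.2662  a^+=0.2600
step 4: x_pred=-1.0257  r=3.8557  x^+=1.1759  v^+=0.3757  a^+=0.9764
step 5: x_pred=1.8240  r=1.2760  x^+=2.5526  v^+=1.6580  a^+=1.2134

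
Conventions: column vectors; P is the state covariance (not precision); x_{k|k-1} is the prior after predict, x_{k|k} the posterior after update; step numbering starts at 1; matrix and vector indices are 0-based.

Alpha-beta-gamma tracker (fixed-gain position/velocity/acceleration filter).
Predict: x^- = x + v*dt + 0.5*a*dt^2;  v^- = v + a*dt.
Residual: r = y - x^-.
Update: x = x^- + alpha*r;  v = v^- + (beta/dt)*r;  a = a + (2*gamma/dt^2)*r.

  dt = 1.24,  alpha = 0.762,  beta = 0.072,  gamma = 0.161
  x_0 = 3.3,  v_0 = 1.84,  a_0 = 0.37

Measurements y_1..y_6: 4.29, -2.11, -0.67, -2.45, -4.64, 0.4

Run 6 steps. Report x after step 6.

x_post = -3.0285

step 1: x_pred=5.8661  r=-1.5761  x^+=4.6651  v^+=2.2073  a^+=0.0399
step 2: x_pred=7.4328  r=-9.5428  x^+=0.1612  v^+=1.7027  a^+=-1.9585
step 3: x_pred=0.7669  r=-1.4369  x^+=-0.3280  v^+=-0.8092  a^+=-2.2594
step 4: x_pred=-3.0685  r=0.6185  x^+=-2.5972  v^+=-3.5750  a^+=-2.1299
step 5: x_pred=-8.6676  r=4.0276  x^+=-5.5986  v^+=-5.9822  a^+=-1.2864
step 6: x_pred=-14.0055  r=14.4055  x^+=-3.0285  v^+=-6.7409  a^+=1.7303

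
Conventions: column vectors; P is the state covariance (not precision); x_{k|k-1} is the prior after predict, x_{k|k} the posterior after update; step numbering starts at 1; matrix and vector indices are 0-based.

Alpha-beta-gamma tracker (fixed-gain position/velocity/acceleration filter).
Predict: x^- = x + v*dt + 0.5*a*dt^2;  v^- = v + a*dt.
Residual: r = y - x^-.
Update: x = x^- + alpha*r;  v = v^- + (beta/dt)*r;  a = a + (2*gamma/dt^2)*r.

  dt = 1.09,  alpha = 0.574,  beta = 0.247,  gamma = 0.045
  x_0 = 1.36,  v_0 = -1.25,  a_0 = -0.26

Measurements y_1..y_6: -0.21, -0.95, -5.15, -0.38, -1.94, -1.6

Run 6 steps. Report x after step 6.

x_post = -2.2506

step 1: x_pred=-0.1570  r=-0.0530  x^+=-0.1874  v^+=-1.5454  a^+=-0.2640
step 2: x_pred=-2.0288  r=1.0788  x^+=-1.4095  v^+=-1.5887  a^+=-0.1823
step 3: x_pred=-3.2496  r=-1.9004  x^+=-4.3404  v^+=-2.2181  a^+=-0.3263
step 4: x_pred=-6.9520  r=6.5720  x^+=-3.1797  v^+=-1.0845  a^+=0.1716
step 5: x_pred=-4.2598  r=2.3198  x^+=-2.9282  v^+=-0.3718  a^+=0.3473
step 6: x_pred=-3.1272  r=1.5272  x^+=-2.2506  v^+=0.3528  a^+=0.4630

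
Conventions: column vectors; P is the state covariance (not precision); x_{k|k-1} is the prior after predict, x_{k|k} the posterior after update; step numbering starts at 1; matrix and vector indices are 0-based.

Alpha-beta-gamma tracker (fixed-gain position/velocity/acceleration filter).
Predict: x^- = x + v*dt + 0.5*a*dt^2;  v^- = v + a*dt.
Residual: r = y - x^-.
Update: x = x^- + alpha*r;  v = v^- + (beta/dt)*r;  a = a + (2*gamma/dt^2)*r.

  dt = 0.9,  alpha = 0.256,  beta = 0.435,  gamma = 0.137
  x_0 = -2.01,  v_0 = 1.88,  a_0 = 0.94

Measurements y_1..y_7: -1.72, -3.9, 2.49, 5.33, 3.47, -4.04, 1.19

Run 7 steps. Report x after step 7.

x_post = 2.4132

step 1: x_pred=0.0627  r=-1.7827  x^+=-0.3937  v^+=1.8644  a^+=0.3370
step 2: x_pred=1.4207  r=-5.3207  x^+=0.0586  v^+=-0.4041  a^+=-1.4629
step 3: x_pred=-0.8975  r=3.3875  x^+=-0.0303  v^+=-0.0834  a^+=-0.3170
step 4: x_pred=-0.2337  r=5.5637  x^+=1.1906  v^+=2.3205  a^+=1.5651
step 5: x_pred=3.9129  r=-0.4429  x^+=3.7995  v^+=3.5150  a^+=1.4152
step 6: x_pred=7.5361  r=-11.5761  x^+=4.5726  v^+=-0.8065  a^+=-2.5006
step 7: x_pred=2.8341  r=-1.6441  x^+=2.4132  v^+=-3.8517  a^+=-3.0568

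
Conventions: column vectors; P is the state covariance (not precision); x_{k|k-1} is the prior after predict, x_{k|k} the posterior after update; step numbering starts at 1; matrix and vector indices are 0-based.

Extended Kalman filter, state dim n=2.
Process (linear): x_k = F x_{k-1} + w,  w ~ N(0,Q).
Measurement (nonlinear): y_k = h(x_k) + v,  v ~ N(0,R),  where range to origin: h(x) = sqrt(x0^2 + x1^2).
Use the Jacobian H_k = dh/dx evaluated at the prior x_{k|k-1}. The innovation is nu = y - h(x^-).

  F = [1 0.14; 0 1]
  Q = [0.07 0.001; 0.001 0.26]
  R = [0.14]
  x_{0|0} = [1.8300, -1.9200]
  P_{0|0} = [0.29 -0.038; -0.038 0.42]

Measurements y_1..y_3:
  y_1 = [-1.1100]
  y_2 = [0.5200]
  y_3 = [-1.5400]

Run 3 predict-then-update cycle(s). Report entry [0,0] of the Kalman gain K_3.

K[0,0] = 0.2941

step 1: x^-=[1.5612, -1.9200]  P^-=[0.3576 0.0218; 0.0218 0.6800]  H_jac=[0.6309 -0.7759]  S=[0.6703]  K=[0.3113; -0.7665]  nu=[-3.5846]  x^+=[0.4453, 0.8278]  P^+=[0.2926 0.1818; 0.1818 0.2861]
step 2: x^-=[0.5611, 0.8278]  P^-=[0.4191 0.2228; 0.2228 0.5461]  H_jac=[0.5611 0.8277]  S=[0.8531]  K=[0.4919; 0.6764]  nu=[-0.4800]  x^+=[0.3250, 0.5031]  P^+=[0.2127 -0.0610; -0.0610 0.1558]
step 3: x^-=[0.3955, 0.5031]  P^-=[0.2687 -0.0382; -0.0382 0.4158]  H_jac=[0.6180 0.7862]  S=[0.4625]  K=[0.2941; 0.6557]  nu=[-2.1799]  x^+=[-0.2457, -0.9263]  P^+=[0.2287 -0.1274; -0.1274 0.2169]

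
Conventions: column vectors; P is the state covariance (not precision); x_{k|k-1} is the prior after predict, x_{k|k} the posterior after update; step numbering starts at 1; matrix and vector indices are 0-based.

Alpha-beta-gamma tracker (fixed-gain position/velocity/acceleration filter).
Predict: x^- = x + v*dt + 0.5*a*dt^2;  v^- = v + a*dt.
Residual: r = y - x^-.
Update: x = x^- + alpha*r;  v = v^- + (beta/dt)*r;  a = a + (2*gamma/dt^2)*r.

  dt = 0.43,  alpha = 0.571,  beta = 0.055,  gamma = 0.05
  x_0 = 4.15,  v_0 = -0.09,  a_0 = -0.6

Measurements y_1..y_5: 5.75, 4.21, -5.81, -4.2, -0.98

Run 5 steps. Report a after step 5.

a_post = -3.9360

step 1: x_pred=4.0558  r=1.6942  x^+=5.0232  v^+=-0.1313  a^+=0.3163
step 2: x_pred=4.9960  r=-0.7860  x^+=4.5472  v^+=-0.0958  a^+=-0.1088
step 3: x_pred=4.4959  r=-10.3059  x^+=-1.3888  v^+=-1.4608  a^+=-5.6826
step 4: x_pred=-2.5423  r=-1.6577  x^+=-3.4888  v^+=-4.1164  a^+=-6.5791
step 5: x_pred=-5.8671  r=4.8871  x^+=-3.0766  v^+=-6.3203  a^+=-3.9360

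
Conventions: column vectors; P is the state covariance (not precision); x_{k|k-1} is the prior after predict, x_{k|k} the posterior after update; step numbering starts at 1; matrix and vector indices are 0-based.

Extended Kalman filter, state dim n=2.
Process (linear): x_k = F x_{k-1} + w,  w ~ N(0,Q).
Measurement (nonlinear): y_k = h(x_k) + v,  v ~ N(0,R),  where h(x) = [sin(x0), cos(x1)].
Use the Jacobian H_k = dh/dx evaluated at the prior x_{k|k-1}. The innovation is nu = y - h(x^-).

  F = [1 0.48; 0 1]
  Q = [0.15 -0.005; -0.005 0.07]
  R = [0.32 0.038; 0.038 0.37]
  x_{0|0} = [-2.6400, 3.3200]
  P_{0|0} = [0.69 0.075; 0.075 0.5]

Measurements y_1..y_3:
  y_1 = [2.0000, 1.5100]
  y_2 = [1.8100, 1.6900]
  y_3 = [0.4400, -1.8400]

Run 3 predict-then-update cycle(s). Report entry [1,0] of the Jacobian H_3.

step 1: x^-=[-1.0464, 3.3200]  P^-=[1.0272 0.3100; 0.3100 0.5700]  H_jac=[0.5007 0.0000; 0.0000 0.1775]  S=[0.5775 0.0655; 0.0655 0.3880]  K=[0.8916 -0.0088; 0.2438 0.2195]  nu=[2.8656, 2.4941]  x^+=[1.4865, 4.5663]  P^+=[0.5691 0.1725; 0.1725 0.5099]
step 2: x^-=[3.6783, 4.5663]  P^-=[1.0022 0.4123; 0.4123 0.5799]  H_jac=[-0.8594 0.0000; 0.0000 0.9894]  S=[1.0602 -0.3125; -0.3125 0.9377]  K=[-0.7587 0.1821; -0.1706 0.5551]  nu=[2.3213, 1.8355]  x^+=[2.2514, 5.1892]  P^+=[0.2745 0.0390; 0.0390 0.2010]
step 3: x^-=[4.7422, 5.1892]  P^-=[0.5082 0.1305; 0.1305 0.2710]  H_jac=[0.0298 0.0000; 0.0000 0.8884]  S=[0.3205 0.0415; 0.0415 0.5839]  K=[0.0218 0.1969; -0.0416 0.4153]  nu=[1.4396, -2.2990]  x^+=[4.3208, 4.1745]  P^+=[0.4850 0.0830; 0.0830 0.1712]

H_jac[1,0] = 0.0000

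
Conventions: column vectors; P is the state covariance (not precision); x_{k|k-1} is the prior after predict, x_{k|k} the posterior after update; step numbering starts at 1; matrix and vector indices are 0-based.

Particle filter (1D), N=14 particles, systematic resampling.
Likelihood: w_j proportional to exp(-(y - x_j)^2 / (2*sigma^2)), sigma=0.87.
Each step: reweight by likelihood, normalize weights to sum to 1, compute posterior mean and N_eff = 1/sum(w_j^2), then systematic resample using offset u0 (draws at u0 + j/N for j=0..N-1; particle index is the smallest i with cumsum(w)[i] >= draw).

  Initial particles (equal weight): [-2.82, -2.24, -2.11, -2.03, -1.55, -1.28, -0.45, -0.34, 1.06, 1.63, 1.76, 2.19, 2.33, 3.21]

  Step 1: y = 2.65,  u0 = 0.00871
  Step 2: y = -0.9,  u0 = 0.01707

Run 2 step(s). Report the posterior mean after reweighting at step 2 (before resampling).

step 1: w=[0.0000, 0.0000, 0.0000, 0.0000, 0.0000, 0.0000, 0.0004, 0.0007, 0.0482, 0.1288, 0.1517, 0.2227, 0.2393, 0.2081]  mean=2.2410  Neff=5.2054  idx=[8, 9, 9, 10, 10, 11, 11, 11, 12, 12, 12, 13, 13, 13]
step 2: w=[0.5837, 0.1076, 0.1076, 0.0689, 0.0689, 0.0135, 0.0135, 0.0135, 0.0075, 0.0075, 0.0075, 0.0001, 0.0001, 0.0001]  mean=1.3541  Neff=2.6733  idx=[0, 0, 0, 0, 0, 0, 0, 0, 1, 1, 2, 3, 4, 5]

post_mean = 1.3541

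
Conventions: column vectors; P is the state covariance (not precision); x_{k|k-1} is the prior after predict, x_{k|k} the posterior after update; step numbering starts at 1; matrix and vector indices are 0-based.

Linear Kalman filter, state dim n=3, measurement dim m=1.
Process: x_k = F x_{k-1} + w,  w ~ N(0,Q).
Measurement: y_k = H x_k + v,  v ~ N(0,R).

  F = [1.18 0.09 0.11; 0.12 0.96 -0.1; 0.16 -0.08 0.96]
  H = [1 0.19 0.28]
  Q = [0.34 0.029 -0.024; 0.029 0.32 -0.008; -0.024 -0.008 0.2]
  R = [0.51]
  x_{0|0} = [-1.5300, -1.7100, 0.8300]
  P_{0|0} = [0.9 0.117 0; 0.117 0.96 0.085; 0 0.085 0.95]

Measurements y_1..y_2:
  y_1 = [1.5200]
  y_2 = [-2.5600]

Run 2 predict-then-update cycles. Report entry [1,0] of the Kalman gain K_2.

step 1: x^-=[-1.8680, -1.9082, 0.6888]  P^-=[1.6390 0.3709 0.2366; 0.3709 1.2378 -0.0598; 0.2366 -0.0598 1.0887]  S=[2.5461]  K=[0.6974; 0.2315; 0.2082]  nu=[3.5577]  x^+=[0.6132, -1.0846, 1.4294]  P^+=[0.4006 -0.0401 -0.1331; -0.0401 1.1014 -0.1825; -0.1331 -0.1825 0.9783]
step 2: x^-=[0.7832, -1.1106, 1.5571]  P^-=[0.8718 0.1206 -0.0170; 0.1206 1.3796 -0.3674; -0.0170 -0.3674 1.1071]  S=[1.5156]  K=[0.5872; 0.1846; 0.1472]  nu=[-3.5682]  x^+=[-1.3120, -1.7694, 1.0318]  P^+=[0.3492 -0.0437 -0.1481; -0.0437 1.3279 -0.4086; -0.1481 -0.4086 1.0742]

K[1,0] = 0.1846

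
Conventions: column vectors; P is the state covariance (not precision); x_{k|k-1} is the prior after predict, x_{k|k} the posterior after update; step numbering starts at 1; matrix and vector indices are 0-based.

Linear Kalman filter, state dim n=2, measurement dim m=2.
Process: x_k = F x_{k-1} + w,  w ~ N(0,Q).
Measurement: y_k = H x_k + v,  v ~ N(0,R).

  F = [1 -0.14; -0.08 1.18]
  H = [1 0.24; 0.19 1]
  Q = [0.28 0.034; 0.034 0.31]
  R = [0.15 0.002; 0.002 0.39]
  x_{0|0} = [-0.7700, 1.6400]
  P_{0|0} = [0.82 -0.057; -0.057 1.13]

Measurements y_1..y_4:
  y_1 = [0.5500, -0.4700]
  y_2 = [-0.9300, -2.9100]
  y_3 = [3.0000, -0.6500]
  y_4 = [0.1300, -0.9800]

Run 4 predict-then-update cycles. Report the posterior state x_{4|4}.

step 1: x^-=[-0.9996, 1.9968]  P^-=[1.1381 -0.2862; -0.2862 1.8994]  S=[1.2602 0.3749; 0.3749 2.2218]  K=[0.9034 -0.1839; -0.1183 0.8504]  nu=[1.0704, -2.2769]  x^+=[0.3860, -0.0661]  P^+=[0.1592 -0.1002; -0.1002 0.3505]
step 2: x^-=[0.3953, -0.1089]  P^-=[0.4741 -0.1559; -0.1559 0.8179]  S=[0.5963 0.1253; 0.1253 1.1658]  K=[0.7613 -0.1383; -0.0761 0.6844]  nu=[-1.2992, -2.8762]  x^+=[-0.1959, -1.9784]  P^+=[0.1325 -0.0776; -0.0776 0.2815]
step 3: x^-=[0.0811, -2.3188]  P^-=[0.4398 -0.1156; -0.1156 0.7175]  S=[0.5757 0.1369; 0.1369 1.0794]  K=[0.7454 -0.1242; -0.0566 0.6515]  nu=[3.4754, 1.6534]  x^+=[2.4662, -1.4383]  P^+=[0.1287 -0.0714; -0.0714 0.2675]
step 4: x^-=[2.6675, -1.8945]  P^-=[0.4339 -0.1055; -0.1055 0.6968]  S=[0.5734 0.1413; 0.1413 1.0624]  K=[0.7423 -0.1205; -0.0511 0.6438]  nu=[-2.0829, 0.4076]  x^+=[1.0724, -1.5256]  P^+=[0.1279 -0.0698; -0.0698 0.2643]

x_post = [1.0724, -1.5256]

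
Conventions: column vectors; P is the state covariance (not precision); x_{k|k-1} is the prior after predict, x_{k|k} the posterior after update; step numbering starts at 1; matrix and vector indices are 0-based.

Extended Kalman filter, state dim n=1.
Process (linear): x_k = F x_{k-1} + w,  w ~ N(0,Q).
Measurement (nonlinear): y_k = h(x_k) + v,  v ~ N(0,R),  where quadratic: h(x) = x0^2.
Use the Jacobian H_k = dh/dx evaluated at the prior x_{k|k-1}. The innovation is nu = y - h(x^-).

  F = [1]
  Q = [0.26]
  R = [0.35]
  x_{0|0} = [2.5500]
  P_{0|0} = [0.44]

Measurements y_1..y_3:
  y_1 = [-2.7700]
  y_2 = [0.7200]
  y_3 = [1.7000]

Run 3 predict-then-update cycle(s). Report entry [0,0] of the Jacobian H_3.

step 1: x^-=[2.5500]  P^-=[0.7000]  H_jac=[5.1000]  S=[18.5570]  K=[0.1924]  nu=[-9.2725]  x^+=[0.7662]  P^+=[0.0132]
step 2: x^-=[0.7662]  P^-=[0.2732]  H_jac=[1.5323]  S=[0.9915]  K=[0.4222]  nu=[0.1330]  x^+=[0.8223]  P^+=[0.0964]
step 3: x^-=[0.8223]  P^-=[0.3564]  H_jac=[1.6446]  S=[1.3141]  K=[0.4461]  nu=[1.0238]  x^+=[1.2790]  P^+=[0.0949]

H_jac[0,0] = 1.6446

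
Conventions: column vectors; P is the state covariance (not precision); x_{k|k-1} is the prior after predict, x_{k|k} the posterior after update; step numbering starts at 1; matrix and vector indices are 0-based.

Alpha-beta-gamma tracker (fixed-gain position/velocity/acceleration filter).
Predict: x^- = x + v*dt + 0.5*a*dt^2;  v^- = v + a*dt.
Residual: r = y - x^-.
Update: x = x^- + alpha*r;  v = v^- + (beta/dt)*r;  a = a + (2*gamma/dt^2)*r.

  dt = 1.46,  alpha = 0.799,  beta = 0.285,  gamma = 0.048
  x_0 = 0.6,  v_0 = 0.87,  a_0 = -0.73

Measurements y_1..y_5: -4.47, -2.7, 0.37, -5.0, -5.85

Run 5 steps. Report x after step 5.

step 1: x_pred=1.0922  r=-5.5622  x^+=-3.3520  v^+=-1.2816  a^+=-0.9805
step 2: x_pred=-6.2681  r=3.5681  x^+=-3.4172  v^+=-2.0166  a^+=-0.8198
step 3: x_pred=-7.2351  r=7.6051  x^+=-1.1586  v^+=-1.7289  a^+=-0.4773
step 4: x_pred=-4.1916  r=-0.8084  x^+=-4.8375  v^+=-2.5836  a^+=-0.5137
step 5: x_pred=-9.1571  r=3.3071  x^+=-6.5147  v^+=-2.6880  a^+=-0.3648

x_post = -6.5147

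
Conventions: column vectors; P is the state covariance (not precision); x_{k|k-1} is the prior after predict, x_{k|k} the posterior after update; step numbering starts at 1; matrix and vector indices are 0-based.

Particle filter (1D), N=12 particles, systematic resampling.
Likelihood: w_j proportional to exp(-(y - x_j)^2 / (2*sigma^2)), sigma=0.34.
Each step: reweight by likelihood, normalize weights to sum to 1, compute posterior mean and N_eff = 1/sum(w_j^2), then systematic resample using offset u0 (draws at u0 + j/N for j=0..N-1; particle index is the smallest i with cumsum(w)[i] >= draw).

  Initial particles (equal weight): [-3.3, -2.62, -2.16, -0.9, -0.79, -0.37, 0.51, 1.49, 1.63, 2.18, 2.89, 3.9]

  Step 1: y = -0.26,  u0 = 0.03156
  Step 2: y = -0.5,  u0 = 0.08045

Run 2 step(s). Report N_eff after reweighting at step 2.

step 1: w=[0.0000, 0.0000, 0.0000, 0.1139, 0.1988, 0.6357, 0.0516, 0.0000, 0.0000, 0.0000, 0.0000, 0.0000]  mean=-0.4685  Neff=2.1771  idx=[3, 4, 4, 4, 5, 5, 5, 5, 5, 5, 5, 5]
step 2: w=[0.0499, 0.0694, 0.0694, 0.0694, 0.0927, 0.0927, 0.0927, 0.0927, 0.0927, 0.0927, 0.0927, 0.0927]  mean=-0.4839  Neff=11.6627  idx=[1, 2, 3, 4, 5, 6, 7, 8, 9, 10, 11, 11]

N_eff = 11.6627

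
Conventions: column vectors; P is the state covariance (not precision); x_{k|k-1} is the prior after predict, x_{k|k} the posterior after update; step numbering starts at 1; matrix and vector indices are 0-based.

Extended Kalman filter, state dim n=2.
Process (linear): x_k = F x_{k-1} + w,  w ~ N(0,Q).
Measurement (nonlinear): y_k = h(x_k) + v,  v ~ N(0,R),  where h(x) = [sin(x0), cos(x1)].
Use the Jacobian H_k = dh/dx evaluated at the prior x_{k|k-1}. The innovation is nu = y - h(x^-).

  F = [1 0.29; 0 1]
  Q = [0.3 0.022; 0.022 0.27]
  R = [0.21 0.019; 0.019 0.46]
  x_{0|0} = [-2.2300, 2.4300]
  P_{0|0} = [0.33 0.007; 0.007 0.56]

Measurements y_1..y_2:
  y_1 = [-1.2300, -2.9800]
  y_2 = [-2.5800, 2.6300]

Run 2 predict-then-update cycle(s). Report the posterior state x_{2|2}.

step 1: x^-=[-1.5253, 2.4300]  P^-=[0.6812 0.1914; 0.1914 0.8300]  H_jac=[0.0455 0.0000; 0.0000 -0.6530]  S=[0.2114 0.0133; 0.0133 0.8140]  K=[0.1564 -0.1561; 0.0832 -0.6673]  nu=[-0.2310, -2.2227]  x^+=[-1.2144, 3.8939]  P^+=[0.6568 0.1054; 0.1054 0.4676]
step 2: x^-=[-0.0852, 3.8939]  P^-=[1.0573 0.2630; 0.2630 0.7376]  H_jac=[0.9964 0.0000; 0.0000 0.6833]  S=[1.2596 0.1981; 0.1981 0.8044]  K=[0.8335 0.0182; 0.1139 0.5985]  nu=[-2.4949, 3.3601]  x^+=[-2.1034, 5.6207]  P^+=[0.1760 0.0354; 0.0354 0.4061]

x_post = [-2.1034, 5.6207]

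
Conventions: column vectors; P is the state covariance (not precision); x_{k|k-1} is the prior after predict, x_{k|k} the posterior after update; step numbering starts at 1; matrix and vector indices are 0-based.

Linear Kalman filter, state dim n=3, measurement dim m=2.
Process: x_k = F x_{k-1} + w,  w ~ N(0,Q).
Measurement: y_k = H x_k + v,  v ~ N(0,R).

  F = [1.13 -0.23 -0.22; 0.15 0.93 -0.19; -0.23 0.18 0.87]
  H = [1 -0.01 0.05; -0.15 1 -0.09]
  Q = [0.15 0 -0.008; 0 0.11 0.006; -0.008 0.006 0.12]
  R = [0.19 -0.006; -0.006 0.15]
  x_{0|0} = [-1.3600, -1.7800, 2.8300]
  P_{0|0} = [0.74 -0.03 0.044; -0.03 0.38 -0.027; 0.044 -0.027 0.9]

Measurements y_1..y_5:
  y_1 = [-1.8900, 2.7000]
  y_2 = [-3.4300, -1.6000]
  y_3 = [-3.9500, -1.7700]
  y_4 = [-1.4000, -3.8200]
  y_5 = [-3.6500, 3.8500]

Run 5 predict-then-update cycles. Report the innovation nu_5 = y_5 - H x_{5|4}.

innov = [-0.9612, 7.7193]

step 1: x^-=[-1.7500, -2.3971, 2.4545]  P^-=[1.1496 0.0447 -0.3441; 0.0447 0.4865 -0.1123; -0.3441 -0.1123 0.8291]  S=[1.3065 -0.1144; -0.1144 0.6666]  K=[0.8667 0.0036; 0.0919 0.7507; -0.2523 -0.2464]  nu=[-0.2867, 5.0555]  x^+=[-1.9802, 1.3717, 1.2813]  P^+=[0.1689 0.0133 -0.0823; 0.0133 0.1156 0.0170; -0.0823 0.0170 0.7197]
step 2: x^-=[-2.8350, 0.7352, 1.8171]  P^-=[0.4423 0.0651 -0.2801; 0.0651 0.2421 -0.1031; -0.2801 -0.1031 0.7145]  S=[0.6049 0.0093; 0.0093 0.3993]  K=[0.7063 0.0436; 0.0859 0.6031; -0.3977 -0.3047]  nu=[-0.6785, -2.5969]  x^+=[-3.4275, -0.8893, 2.8782]  P^+=[0.1392 0.0139 -0.1028; 0.0139 0.0915 -0.0066; -0.1028 -0.0066 0.5796]
step 3: x^-=[-4.3018, -1.8880, 3.1323]  P^-=[0.4038 0.0689 -0.2600; 0.0689 0.2252 -0.1049; -0.2600 -0.1049 0.6069]  S=[0.5681 0.0175; 0.0175 0.3804]  K=[0.6852 0.0520; 0.0901 0.5855; -0.3932 -0.2987]  nu=[0.1763, -0.2453]  x^+=[-4.1937, -2.0158, 3.1363]  P^+=[0.1349 0.0152 -0.0971; 0.0152 0.0883 -0.0137; -0.0971 -0.0137 0.4810]
step 4: x^-=[-4.9653, -3.0997, 3.3303]  P^-=[0.3892 0.0658 -0.2320; 0.0658 0.2214 -0.0938; -0.2320 -0.0938 0.5274]  S=[0.5561 0.0147; 0.0147 0.3753]  K=[0.6765 0.0487; 0.0904 0.5826; -0.3609 -0.2694]  nu=[3.3678, -1.1654]  x^+=[-2.7438, -3.4741, 2.4289]  P^+=[0.1328 0.0152 -0.0883; 0.0152 0.0879 -0.0133; -0.0883 -0.0133 0.4249]
step 5: x^-=[-2.8358, -4.1040, 2.1188]  P^-=[0.3795 0.0609 -0.2117; 0.0609 0.2183 -0.0826; -0.2117 -0.0826 0.4814]  S=[0.5484 0.0102; 0.0102 0.3717]  K=[0.6707 0.0437; 0.0888 0.5805; -0.3361 -0.2441]  nu=[-0.9612, 7.7193]  x^+=[-3.1433, 0.2915, 0.5573]  P^+=[0.1314 0.0148 -0.0823; 0.0148 0.0877 -0.0113; -0.0823 -0.0113 0.3956]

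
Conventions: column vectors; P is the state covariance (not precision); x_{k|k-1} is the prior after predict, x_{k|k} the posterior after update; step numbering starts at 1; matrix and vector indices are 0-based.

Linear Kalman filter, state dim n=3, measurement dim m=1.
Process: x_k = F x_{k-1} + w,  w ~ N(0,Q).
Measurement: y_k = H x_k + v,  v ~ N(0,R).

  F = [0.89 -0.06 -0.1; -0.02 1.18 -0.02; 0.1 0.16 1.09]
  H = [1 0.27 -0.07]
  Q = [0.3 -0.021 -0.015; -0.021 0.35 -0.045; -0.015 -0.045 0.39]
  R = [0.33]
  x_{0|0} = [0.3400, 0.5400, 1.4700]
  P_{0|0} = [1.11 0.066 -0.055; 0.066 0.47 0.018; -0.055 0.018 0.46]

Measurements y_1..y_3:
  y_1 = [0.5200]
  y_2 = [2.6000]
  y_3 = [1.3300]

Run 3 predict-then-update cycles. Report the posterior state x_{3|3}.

x_post = [1.1251, 1.2430, 2.0119]

step 1: x^-=[0.1232, 0.6010, 1.7227]  P^-=[1.1885 -0.0050 -0.0161; -0.0050 1.0010 0.0635; -0.0161 0.0635 0.9561]  S=[1.5933]  K=[0.7458; 0.1637; -0.0414]  nu=[0.3551]  x^+=[0.3880, 0.6591, 1.7080]  P^+=[0.3023 -0.1995 0.0330; -0.1995 0.9583 0.0743; 0.0330 0.0743 0.9533]
step 2: x^-=[0.1350, 0.7359, 2.0060]  P^-=[0.5687 -0.3113 -0.1028; -0.3113 1.6908 0.1861; -0.1028 0.1861 1.5769]  S=[0.8690]  K=[0.5661; 0.1521; -0.1874]  nu=[2.4067]  x^+=[1.4973, 1.1020, 1.5549]  P^+=[0.2903 -0.3861 -0.0106; -0.3861 1.6707 0.2109; -0.0106 0.2109 1.5464]
step 3: x^-=[1.1110, 1.2393, 2.0209]  P^-=[0.5971 -0.5718 -0.2537; -0.5718 2.6853 0.4627; -0.2537 0.4627 2.3319]  S=[0.8435]  K=[0.5459; 0.1433; -0.3462]  nu=[0.0258]  x^+=[1.1251, 1.2430, 2.0119]  P^+=[0.3457 -0.6378 -0.0943; -0.6378 2.6680 0.5045; -0.0943 0.5045 2.2307]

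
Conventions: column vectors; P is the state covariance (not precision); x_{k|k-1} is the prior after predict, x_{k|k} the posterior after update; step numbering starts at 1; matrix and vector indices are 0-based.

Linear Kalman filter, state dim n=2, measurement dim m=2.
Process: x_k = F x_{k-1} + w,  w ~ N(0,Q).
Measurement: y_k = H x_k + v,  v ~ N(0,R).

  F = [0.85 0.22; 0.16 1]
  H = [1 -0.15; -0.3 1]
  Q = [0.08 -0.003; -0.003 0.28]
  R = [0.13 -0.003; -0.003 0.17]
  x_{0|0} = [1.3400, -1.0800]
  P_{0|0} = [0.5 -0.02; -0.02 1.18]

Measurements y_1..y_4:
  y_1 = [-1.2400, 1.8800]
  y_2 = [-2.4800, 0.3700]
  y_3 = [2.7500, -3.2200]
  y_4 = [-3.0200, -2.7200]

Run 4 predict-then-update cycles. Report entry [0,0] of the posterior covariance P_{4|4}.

step 1: x^-=[0.9014, -0.8656]  P^-=[0.4909 0.3069; 0.3069 1.4664]  S=[0.5618 -0.0495; -0.0495 1.4964]  K=[0.8036 0.1333; 0.2364 0.9262]  nu=[-2.2712, 3.0160]  x^+=[-0.5218, 1.3910]  P^+=[0.1121 0.0539; 0.0539 0.1729]
step 2: x^-=[-0.1375, 1.3075]  P^-=[0.1895 0.0980; 0.0980 0.4730]  S=[0.3008 -0.0284; -0.0284 0.6013]  K=[0.5904 0.0963; 0.1603 0.7454]  nu=[-2.1464, -0.9788]  x^+=[-1.4989, 0.2339]  P^+=[0.0824 0.0393; 0.0393 0.1380]
step 3: x^-=[-1.2226, -0.0059]  P^-=[0.1609 0.0734; 0.0734 0.4327]  S=[0.2786 -0.0395; -0.0395 0.5732]  K=[0.5495 0.0817; 0.1333 0.7257]  nu=[3.9718, -3.5809]  x^+=[0.6675, -2.0754]  P^+=[0.0765 0.0352; 0.0352 0.1335]
step 4: x^-=[0.1108, -1.9686]  P^-=[0.1549 0.0679; 0.0679 0.4267]  S=[0.2741 -0.0425; -0.0425 0.5699]  K=[0.5399 0.0779; 0.1263 0.7224]  nu=[-3.4261, -0.7182]  x^+=[-1.7950, -2.9200]  P^+=[0.0751 0.0341; 0.0341 0.1327]

P_post[0,0] = 0.0751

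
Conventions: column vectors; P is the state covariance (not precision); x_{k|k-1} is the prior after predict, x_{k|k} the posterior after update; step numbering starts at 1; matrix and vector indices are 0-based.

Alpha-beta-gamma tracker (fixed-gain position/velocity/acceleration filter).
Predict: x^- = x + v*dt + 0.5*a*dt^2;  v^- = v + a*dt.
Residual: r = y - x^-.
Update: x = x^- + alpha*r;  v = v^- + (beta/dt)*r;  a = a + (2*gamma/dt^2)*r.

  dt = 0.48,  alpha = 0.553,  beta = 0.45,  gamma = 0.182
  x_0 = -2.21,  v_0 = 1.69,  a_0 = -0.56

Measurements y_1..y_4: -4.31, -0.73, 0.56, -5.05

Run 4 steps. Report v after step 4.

v_post = -0.6387

step 1: x_pred=-1.4633  r=-2.8467  x^+=-3.0375  v^+=-1.2476  a^+=-5.0574
step 2: x_pred=-4.2190  r=3.4890  x^+=-2.2896  v^+=-0.4042  a^+=0.4547
step 3: x_pred=-2.4312  r=2.9912  x^+=-0.7771  v^+=2.6183  a^+=5.1804
step 4: x_pred=1.0765  r=-6.1265  x^+=-2.3115  v^+=-0.6387  a^+=-4.4986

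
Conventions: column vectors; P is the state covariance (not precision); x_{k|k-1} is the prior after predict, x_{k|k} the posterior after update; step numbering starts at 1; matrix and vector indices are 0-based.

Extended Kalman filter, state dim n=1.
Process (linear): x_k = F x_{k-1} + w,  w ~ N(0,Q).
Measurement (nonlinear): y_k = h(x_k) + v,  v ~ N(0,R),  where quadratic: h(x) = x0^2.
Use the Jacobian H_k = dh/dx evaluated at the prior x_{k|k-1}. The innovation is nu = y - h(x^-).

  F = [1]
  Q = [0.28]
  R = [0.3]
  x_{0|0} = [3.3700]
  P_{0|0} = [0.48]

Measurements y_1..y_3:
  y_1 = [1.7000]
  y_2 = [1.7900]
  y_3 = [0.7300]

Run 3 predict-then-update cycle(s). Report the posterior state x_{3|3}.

step 1: x^-=[3.3700]  P^-=[0.7600]  H_jac=[6.7400]  S=[34.8250]  K=[0.1471]  nu=[-9.6569]  x^+=[1.9496]  P^+=[0.0065]
step 2: x^-=[1.9496]  P^-=[0.2865]  H_jac=[3.8991]  S=[4.6565]  K=[0.2399]  nu=[-2.0108]  x^+=[1.4671]  P^+=[0.0185]
step 3: x^-=[1.4671]  P^-=[0.2985]  H_jac=[2.9342]  S=[2.8696]  K=[0.3052]  nu=[-1.4223]  x^+=[1.0330]  P^+=[0.0312]

x_post = [1.0330]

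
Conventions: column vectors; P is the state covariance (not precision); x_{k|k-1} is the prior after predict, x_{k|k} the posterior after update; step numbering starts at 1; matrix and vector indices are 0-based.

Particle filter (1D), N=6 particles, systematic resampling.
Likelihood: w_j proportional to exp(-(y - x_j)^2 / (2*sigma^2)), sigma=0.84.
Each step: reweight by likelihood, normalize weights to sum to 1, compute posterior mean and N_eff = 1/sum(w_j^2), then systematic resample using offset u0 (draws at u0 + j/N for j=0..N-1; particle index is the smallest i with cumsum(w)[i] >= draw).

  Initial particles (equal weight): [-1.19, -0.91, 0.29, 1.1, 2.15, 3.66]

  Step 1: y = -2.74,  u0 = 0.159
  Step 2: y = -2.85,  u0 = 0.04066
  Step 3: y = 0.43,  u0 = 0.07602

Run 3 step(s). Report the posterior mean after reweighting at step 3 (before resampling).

post_mean = -1.0574

step 1: w=[0.6580, 0.3365, 0.0054, 0.0001, 0.0000, 0.0000]  mean=-1.0876  Neff=1.8307  idx=[0, 0, 0, 1, 1, 1]
step 2: w=[0.2238, 0.2238, 0.2238, 0.1096, 0.1096, 0.1096]  mean=-1.0980  Neff=5.3694  idx=[0, 0, 1, 2, 3, 4]
step 3: w=[0.1316, 0.1316, 0.1316, 0.1316, 0.2368, 0.2368]  mean=-1.0574  Neff=5.5122  idx=[0, 1, 3, 4, 4, 5]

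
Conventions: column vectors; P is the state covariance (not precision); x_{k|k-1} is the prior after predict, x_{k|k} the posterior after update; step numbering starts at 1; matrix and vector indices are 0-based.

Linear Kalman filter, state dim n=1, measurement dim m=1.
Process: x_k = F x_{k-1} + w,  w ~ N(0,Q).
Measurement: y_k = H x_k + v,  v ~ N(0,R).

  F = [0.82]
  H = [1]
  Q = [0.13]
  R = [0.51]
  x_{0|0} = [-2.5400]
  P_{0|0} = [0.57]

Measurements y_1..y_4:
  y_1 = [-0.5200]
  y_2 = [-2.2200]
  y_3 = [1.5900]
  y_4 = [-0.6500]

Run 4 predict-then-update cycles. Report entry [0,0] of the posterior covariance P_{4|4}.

P_post[0,0] = 0.1655

step 1: x^-=[-2.0828]  P^-=[0.5133]  S=[1.0233]  K=[0.5016]  nu=[1.5628]  x^+=[-1.2989]  P^+=[0.2558]
step 2: x^-=[-1.0651]  P^-=[0.3020]  S=[0.8120]  K=[0.3719]  nu=[-1.1549]  x^+=[-1.4946]  P^+=[0.1897]
step 3: x^-=[-1.2256]  P^-=[0.2575]  S=[0.7675]  K=[0.3355]  nu=[2.8156]  x^+=[-0.2809]  P^+=[0.1711]
step 4: x^-=[-0.2303]  P^-=[0.2451]  S=[0.7551]  K=[0.3246]  nu=[-0.4197]  x^+=[-0.3665]  P^+=[0.1655]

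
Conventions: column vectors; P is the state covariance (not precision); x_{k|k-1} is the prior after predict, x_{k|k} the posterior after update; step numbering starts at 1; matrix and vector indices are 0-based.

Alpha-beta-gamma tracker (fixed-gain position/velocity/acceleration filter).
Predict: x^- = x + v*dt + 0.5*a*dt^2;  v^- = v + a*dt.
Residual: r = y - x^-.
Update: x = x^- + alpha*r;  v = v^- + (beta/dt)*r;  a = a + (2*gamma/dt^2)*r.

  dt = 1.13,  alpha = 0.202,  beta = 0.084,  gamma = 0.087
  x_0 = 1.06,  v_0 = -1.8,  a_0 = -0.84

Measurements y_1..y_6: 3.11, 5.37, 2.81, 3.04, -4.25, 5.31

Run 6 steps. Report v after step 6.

v_post = 5.5495

step 1: x_pred=-1.5103  r=4.6203  x^+=-0.5770  v^+=-2.4057  a^+=-0.2104
step 2: x_pred=-3.4298  r=8.7998  x^+=-1.6523  v^+=-1.9894  a^+=0.9887
step 3: x_pred=-3.2690  r=6.0790  x^+=-2.0410  v^+=-0.4202  a^+=1.8171
step 4: x_pred=-1.3557  r=4.3957  x^+=-0.4678  v^+=1.9599  a^+=2.4161
step 5: x_pred=3.2894  r=-7.5394  x^+=1.7665  v^+=4.1296  a^+=1.3887
step 6: x_pred=7.3195  r=-2.0095  x^+=6.9136  v^+=5.5495  a^+=1.1149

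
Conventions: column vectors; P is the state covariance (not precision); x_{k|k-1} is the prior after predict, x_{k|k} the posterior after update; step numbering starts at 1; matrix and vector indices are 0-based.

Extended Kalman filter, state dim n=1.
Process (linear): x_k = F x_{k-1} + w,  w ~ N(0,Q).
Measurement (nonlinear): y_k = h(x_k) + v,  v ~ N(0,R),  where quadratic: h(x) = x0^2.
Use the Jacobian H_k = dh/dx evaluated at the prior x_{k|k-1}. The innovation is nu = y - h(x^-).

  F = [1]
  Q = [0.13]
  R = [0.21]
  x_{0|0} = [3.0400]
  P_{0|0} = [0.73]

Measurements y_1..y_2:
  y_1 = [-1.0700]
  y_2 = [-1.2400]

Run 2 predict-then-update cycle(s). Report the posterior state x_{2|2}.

x_post = [0.4176]

step 1: x^-=[3.0400]  P^-=[0.8600]  H_jac=[6.0800]  S=[32.0011]  K=[0.1634]  nu=[-10.3116]  x^+=[1.3551]  P^+=[0.0056]
step 2: x^-=[1.3551]  P^-=[0.1356]  H_jac=[2.7103]  S=[1.2064]  K=[0.3047]  nu=[-3.0764]  x^+=[0.4176]  P^+=[0.0236]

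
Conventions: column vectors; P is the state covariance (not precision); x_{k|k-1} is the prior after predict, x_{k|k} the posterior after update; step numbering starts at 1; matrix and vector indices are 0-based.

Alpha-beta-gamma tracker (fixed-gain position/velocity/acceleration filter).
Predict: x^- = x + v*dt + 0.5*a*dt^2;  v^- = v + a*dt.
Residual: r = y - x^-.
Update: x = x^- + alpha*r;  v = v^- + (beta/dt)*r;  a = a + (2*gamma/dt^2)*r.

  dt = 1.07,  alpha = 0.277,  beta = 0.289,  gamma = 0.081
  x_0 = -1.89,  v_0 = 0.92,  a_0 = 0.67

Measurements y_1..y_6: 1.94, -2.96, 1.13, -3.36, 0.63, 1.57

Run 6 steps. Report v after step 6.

v_post = -2.2880

step 1: x_pred=-0.5221  r=2.4621  x^+=0.1599  v^+=2.3019  a^+=1.0184
step 2: x_pred=3.2059  r=-6.1659  x^+=1.4980  v^+=1.7262  a^+=0.1459
step 3: x_pred=3.4285  r=-2.2985  x^+=2.7918  v^+=1.2615  a^+=-0.1793
step 4: x_pred=4.0390  r=-7.3990  x^+=1.9894  v^+=-0.9288  a^+=-1.2262
step 5: x_pred=0.2937  r=0.3363  x^+=0.3868  v^+=-2.1500  a^+=-1.1787
step 6: x_pred=-2.5884  r=4.1584  x^+=-1.4365  v^+=-2.2880  a^+=-0.5903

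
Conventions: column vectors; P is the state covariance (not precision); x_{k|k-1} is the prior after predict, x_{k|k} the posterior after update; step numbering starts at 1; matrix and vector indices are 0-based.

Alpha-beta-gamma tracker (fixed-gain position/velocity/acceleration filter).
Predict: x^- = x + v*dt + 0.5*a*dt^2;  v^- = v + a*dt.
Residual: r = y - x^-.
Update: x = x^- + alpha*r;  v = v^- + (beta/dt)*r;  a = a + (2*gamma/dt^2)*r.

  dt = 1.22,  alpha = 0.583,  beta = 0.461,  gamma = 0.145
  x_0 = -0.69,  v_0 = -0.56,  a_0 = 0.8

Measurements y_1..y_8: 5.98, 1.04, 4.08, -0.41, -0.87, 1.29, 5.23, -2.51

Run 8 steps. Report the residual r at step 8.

resid = -4.7640

step 1: x_pred=-0.7778  r=6.7578  x^+=3.1620  v^+=2.9696  a^+=2.1167
step 2: x_pred=8.3601  r=-7.3201  x^+=4.0925  v^+=2.7859  a^+=0.6904
step 3: x_pred=8.0051  r=-3.9251  x^+=5.7168  v^+=2.1451  a^+=-0.0743
step 4: x_pred=8.2784  r=-8.6884  x^+=3.2131  v^+=-1.2287  a^+=-1.7672
step 5: x_pred=0.3989  r=-1.2689  x^+=-0.3409  v^+=-3.8642  a^+=-2.0144
step 6: x_pred=-6.5543  r=7.8443  x^+=-1.9811  v^+=-3.3576  a^+=-0.4860
step 7: x_pred=-6.4391  r=11.6691  x^+=0.3640  v^+=0.4588  a^+=1.7876
step 8: x_pred=2.2540  r=-4.7640  x^+=-0.5234  v^+=0.8394  a^+=0.8593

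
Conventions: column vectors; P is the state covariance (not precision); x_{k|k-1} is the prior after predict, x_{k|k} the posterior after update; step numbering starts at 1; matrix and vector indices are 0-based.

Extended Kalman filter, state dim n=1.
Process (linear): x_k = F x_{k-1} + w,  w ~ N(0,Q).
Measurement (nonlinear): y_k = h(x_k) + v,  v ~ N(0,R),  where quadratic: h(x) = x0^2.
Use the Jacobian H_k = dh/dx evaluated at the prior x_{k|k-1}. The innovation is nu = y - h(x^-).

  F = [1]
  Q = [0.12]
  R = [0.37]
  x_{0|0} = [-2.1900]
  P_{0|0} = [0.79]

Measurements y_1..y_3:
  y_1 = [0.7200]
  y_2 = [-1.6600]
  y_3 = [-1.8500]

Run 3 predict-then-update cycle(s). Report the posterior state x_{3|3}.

step 1: x^-=[-2.1900]  P^-=[0.9100]  H_jac=[-4.3800]  S=[17.8278]  K=[-0.2236]  nu=[-4.0761]  x^+=[-1.2787]  P^+=[0.0189]
step 2: x^-=[-1.2787]  P^-=[0.1389]  H_jac=[-2.5574]  S=[1.2784]  K=[-0.2778]  nu=[-3.2951]  x^+=[-0.3632]  P^+=[0.0402]
step 3: x^-=[-0.3632]  P^-=[0.1602]  H_jac=[-0.7263]  S=[0.4545]  K=[-0.2560]  nu=[-1.9819]  x^+=[0.1442]  P^+=[0.1304]

x_post = [0.1442]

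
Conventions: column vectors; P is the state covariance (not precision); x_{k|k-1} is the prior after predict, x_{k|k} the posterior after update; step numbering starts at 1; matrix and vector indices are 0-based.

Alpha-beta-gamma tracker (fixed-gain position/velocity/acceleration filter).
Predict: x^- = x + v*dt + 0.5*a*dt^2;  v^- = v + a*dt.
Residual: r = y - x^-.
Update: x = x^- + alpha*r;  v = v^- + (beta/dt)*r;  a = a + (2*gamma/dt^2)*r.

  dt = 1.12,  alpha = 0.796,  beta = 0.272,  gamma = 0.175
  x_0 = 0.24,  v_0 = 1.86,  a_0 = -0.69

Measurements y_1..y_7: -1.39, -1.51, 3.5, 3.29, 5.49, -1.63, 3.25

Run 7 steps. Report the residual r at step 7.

step 1: x_pred=1.8904  r=-3.2804  x^+=-0.7208  v^+=0.2905  a^+=-1.6053
step 2: x_pred=-1.4022  r=-0.1078  x^+=-1.4880  v^+=-1.5336  a^+=-1.6354
step 3: x_pred=-4.2313  r=7.7313  x^+=1.9228  v^+=-1.4876  a^+=0.5218
step 4: x_pred=0.5840  r=2.7060  x^+=2.7380  v^+=-0.2460  a^+=1.2768
step 5: x_pred=3.2633  r=2.2267  x^+=5.0358  v^+=1.7248  a^+=1.8981
step 6: x_pred=8.1581  r=-9.7881  x^+=0.3668  v^+=1.4736  a^+=-0.8329
step 7: x_pred=1.4948  r=1.7552  x^+=2.8919  v^+=0.9670  a^+=-0.3432

resid = 1.7552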